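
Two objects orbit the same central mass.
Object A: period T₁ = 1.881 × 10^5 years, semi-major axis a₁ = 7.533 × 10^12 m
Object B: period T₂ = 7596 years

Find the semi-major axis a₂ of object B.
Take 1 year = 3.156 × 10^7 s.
T₁ = 1.881 × 10^5 years = 5.93644 × 10^12 s
T₂ = 7596 years = 2.3973 × 10^11 s
a₁ = 7.533 × 10^12 m
Kepler's third law: (T₂/T₁)² = (a₂/a₁)³  ⇒  a₂ = a₁ (T₂/T₁)^(2/3)
T₂/T₁ = 0.0403828
(T₂/T₁)^(2/3) = 0.117706
a₂ = 7.533 × 10^12 m × 0.117706 = 8.86677 × 10^11 m ≈ 8.867 × 10^11 m

Final answer: a₂ = 8.867 × 10^11 m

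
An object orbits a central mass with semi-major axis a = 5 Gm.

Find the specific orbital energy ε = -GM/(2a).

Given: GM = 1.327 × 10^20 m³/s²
a = 5 Gm = 5 × 10^9 m
GM = 1.327 × 10^20 m³/s²
2a = 1 × 10^10 m
ε = −GM/(2a) = -1.327 × 10^10 J/kg ≈ -13.27 GJ/kg

Final answer: -13.27 GJ/kg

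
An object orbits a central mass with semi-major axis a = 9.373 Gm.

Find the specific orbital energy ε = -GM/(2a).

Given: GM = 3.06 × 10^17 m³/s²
a = 9.373 Gm = 9.373 × 10^9 m
GM = 3.06 × 10^17 m³/s²
2a = 1.8746 × 10^10 m
ε = −GM/(2a) = -1.63235 × 10^7 J/kg ≈ -16.32 MJ/kg

Final answer: -16.32 MJ/kg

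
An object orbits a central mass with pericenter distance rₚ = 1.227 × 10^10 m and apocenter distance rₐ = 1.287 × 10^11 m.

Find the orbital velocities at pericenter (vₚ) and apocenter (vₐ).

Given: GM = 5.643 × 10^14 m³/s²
rₚ = 1.227 × 10^10 m
rₐ = 1.287 × 10^11 m
GM = 5.643 × 10^14 m³/s²
a = (rₚ + rₐ)/2 = 7.0485 × 10^10 m
Vis-viva: v² = GM (2/r − 1/a)
vₚ² = 5.643 × 10^14 × (1.62999 × 10^-10 − 1.41874 × 10^-11) = 83974.5 m²/s²
vₚ = 289.784 m/s ≈ 289.8 m/s
vₐ² = 5.643 × 10^14 × (1.554 × 10^-11 − 1.41874 × 10^-11) = 763.272 m²/s²
vₐ = 27.6274 m/s ≈ 27.63 m/s

Final answer: vₚ = 289.8 m/s, vₐ = 27.63 m/s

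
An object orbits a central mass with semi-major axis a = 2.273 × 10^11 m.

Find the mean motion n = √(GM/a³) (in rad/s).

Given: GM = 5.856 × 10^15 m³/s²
a = 2.273 × 10^11 m
GM = 5.856 × 10^15 m³/s²
a³ = 1.17435 × 10^34 m³
GM/a³ = (5.856 × 10^15) / (1.17435 × 10^34) = 4.98658 × 10^-19 s⁻²
n = √(GM/a³) = 7.06157 × 10^-10 rad/s ≈ 7.062 × 10^-10 rad/s

Final answer: n = 7.062 × 10^-10 rad/s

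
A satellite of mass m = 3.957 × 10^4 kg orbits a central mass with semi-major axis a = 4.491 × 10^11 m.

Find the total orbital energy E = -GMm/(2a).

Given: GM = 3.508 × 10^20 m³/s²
a = 4.491 × 10^11 m
GM = 3.508 × 10^20 m³/s²
2a = 8.982 × 10^11 m
GMm = 3.508 × 10^20 × 39570 = 1.38812 × 10^25 m³·kg/s²
E = −GMm/(2a) = -1.54544 × 10^13 J ≈ -15.45 TJ

Final answer: -15.45 TJ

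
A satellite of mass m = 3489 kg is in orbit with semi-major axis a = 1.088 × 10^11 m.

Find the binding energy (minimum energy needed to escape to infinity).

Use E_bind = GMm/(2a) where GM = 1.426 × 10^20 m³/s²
a = 1.088 × 10^11 m
GM = 1.426 × 10^20 m³/s²
m = 3489 kg
GMm = 1.426 × 10^20 × 3489 = 4.97531 × 10^23 m³·kg/s²
2a = 2.176 × 10^11 m
E_bind = GMm/(2a) = 2.28645 × 10^12 J ≈ 2.286 TJ

Final answer: 2.286 TJ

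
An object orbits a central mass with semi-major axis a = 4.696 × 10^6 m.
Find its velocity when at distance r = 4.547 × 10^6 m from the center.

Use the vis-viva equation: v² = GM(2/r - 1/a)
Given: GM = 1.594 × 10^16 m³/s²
a = 4.696 × 10^6 m
r = 4.547 × 10^6 m
GM = 1.594 × 10^16 m³/s²
2/r − 1/a = 4.3985 × 10^-7 − 2.12947 × 10^-7 = 2.26903 × 10^-7 m⁻¹
v² = GM (2/r − 1/a) = 3.61684 × 10^9 m²/s²
v = 60140.2 m/s ≈ 60.14 km/s

Final answer: 60.14 km/s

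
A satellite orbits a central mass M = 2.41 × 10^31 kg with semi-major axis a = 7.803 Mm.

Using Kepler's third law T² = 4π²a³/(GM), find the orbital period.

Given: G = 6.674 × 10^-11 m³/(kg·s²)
M = 2.41 × 10^31 kg
GM = G × M = 6.674 × 10^-11 × 2.41 × 10^31 = 1.60843 × 10^21 m³/s²
a = 7.803 Mm = 7.803 × 10^6 m
a³ = 4.751 × 10^20 m³
T = 2π √(a³/GM) = 2π √((4.751 × 10^20) / (1.60843 × 10^21)) = 2π × 0.543489 s
T = 3.41484 s ≈ 3.415 seconds

Final answer: 3.415 seconds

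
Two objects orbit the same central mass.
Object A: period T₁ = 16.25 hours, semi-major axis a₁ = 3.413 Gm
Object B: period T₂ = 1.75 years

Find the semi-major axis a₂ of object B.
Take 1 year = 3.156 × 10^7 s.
T₁ = 16.25 hours = 58500 s
T₂ = 1.75 years = 5.523 × 10^7 s
a₁ = 3.413 Gm = 3.413 × 10^9 m
Kepler's third law: (T₂/T₁)² = (a₂/a₁)³  ⇒  a₂ = a₁ (T₂/T₁)^(2/3)
T₂/T₁ = 944.103
(T₂/T₁)^(2/3) = 96.2379
a₂ = 3.413 × 10^9 m × 96.2379 = 3.2846 × 10^11 m ≈ 328.5 Gm

Final answer: a₂ = 328.5 Gm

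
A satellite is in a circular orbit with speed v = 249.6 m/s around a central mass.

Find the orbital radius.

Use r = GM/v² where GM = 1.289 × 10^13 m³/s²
v = 249.6 m/s
GM = 1.289 × 10^13 m³/s²
v² = 62300.2 m²/s²
r = GM/v² = (1.289 × 10^13) / 62300.2 = 2.06902 × 10^8 m ≈ 2.069 × 10^8 m

Final answer: 2.069 × 10^8 m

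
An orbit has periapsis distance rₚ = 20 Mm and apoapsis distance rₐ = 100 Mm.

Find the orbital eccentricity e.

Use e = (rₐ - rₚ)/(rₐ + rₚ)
rₚ = 20 Mm = 2 × 10^7 m
rₐ = 100 Mm = 1 × 10^8 m
rₐ − rₚ = 8 × 10^7 m
rₐ + rₚ = 1.2 × 10^8 m
e = (rₐ − rₚ)/(rₐ + rₚ) = 0.666667

Final answer: e = 0.6667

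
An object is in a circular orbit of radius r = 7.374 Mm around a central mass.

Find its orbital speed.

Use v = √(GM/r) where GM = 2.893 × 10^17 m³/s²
r = 7.374 Mm = 7.374 × 10^6 m
GM = 2.893 × 10^17 m³/s²
GM/r = (2.893 × 10^17) / (7.374 × 10^6) = 3.92324 × 10^10 m²/s²
v = √(GM/r) = 198072 m/s ≈ 198.1 km/s

Final answer: 198.1 km/s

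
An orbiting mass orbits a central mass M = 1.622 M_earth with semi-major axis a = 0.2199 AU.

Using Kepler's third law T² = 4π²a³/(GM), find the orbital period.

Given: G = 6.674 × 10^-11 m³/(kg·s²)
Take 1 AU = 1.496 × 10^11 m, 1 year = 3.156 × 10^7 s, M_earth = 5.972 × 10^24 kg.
M = 1.622 M_earth = 9.68658 × 10^24 kg
GM = G × M = 6.674 × 10^-11 × 9.68658 × 10^24 = 6.46483 × 10^14 m³/s²
a = 0.2199 AU = 3.2897 × 10^10 m
a³ = 3.56017 × 10^31 m³
T = 2π √(a³/GM) = 2π √((3.56017 × 10^31) / (6.46483 × 10^14)) = 2π × 2.3467 × 10^8 s
T = 1.47447 × 10^9 s ≈ 46.72 years

Final answer: 46.72 years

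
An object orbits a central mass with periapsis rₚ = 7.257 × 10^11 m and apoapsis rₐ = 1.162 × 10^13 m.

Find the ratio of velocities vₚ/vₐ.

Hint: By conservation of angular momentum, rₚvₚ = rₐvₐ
rₚ = 7.257 × 10^11 m
rₐ = 1.162 × 10^13 m
rₚvₚ = rₐvₐ  ⇒  vₚ/vₐ = rₐ/rₚ
vₚ/vₐ = (1.162 × 10^13) / (7.257 × 10^11) = 16.0121

Final answer: vₚ/vₐ = 16.01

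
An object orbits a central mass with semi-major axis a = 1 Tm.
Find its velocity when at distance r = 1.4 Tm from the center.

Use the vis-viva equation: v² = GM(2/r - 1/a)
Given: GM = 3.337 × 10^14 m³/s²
a = 1 Tm = 1 × 10^12 m
r = 1.4 Tm = 1.4 × 10^12 m
GM = 3.337 × 10^14 m³/s²
2/r − 1/a = 1.42857 × 10^-12 − 1 × 10^-12 = 4.28571 × 10^-13 m⁻¹
v² = GM (2/r − 1/a) = 143.014 m²/s²
v = 11.9589 m/s ≈ 11.96 m/s

Final answer: 11.96 m/s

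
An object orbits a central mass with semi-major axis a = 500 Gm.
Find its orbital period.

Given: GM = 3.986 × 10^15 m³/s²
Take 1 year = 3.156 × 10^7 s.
a = 500 Gm = 5 × 10^11 m
GM = 3.986 × 10^15 m³/s²
a³ = 1.25 × 10^35 m³
T = 2π √(a³/GM) = 2π √((1.25 × 10^35) / (3.986 × 10^15)) = 2π × 5.59998 × 10^9 s
T = 3.51857 × 10^10 s ≈ 1115 years

Final answer: 1115 years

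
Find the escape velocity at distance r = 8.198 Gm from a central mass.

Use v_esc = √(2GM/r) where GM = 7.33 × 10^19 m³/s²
r = 8.198 Gm = 8.198 × 10^9 m
GM = 7.33 × 10^19 m³/s²
2GM/r = 2 × (7.33 × 10^19) / (8.198 × 10^9) = 1.78824 × 10^10 m²/s²
v_esc = √(2GM/r) = 133725 m/s ≈ 133.7 km/s

Final answer: 133.7 km/s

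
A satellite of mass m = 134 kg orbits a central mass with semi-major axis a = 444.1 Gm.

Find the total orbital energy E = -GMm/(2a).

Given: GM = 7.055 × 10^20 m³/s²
a = 444.1 Gm = 4.441 × 10^11 m
GM = 7.055 × 10^20 m³/s²
2a = 8.882 × 10^11 m
GMm = 7.055 × 10^20 × 134 = 9.4537 × 10^22 m³·kg/s²
E = −GMm/(2a) = -1.06437 × 10^11 J ≈ -106.4 GJ

Final answer: -106.4 GJ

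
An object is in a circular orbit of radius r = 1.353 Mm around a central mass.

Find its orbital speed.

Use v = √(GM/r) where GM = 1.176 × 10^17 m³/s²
r = 1.353 Mm = 1.353 × 10^6 m
GM = 1.176 × 10^17 m³/s²
GM/r = (1.176 × 10^17) / (1.353 × 10^6) = 8.6918 × 10^10 m²/s²
v = √(GM/r) = 294819 m/s ≈ 294.8 km/s

Final answer: 294.8 km/s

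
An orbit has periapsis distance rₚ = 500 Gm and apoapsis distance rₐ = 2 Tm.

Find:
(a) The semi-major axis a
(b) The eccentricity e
rₚ = 500 Gm = 5 × 10^11 m
rₐ = 2 Tm = 2 × 10^12 m
(a) a = (rₚ + rₐ)/2 = 1.25 × 10^12 m ≈ 1.25 Tm
(b) e = (rₐ − rₚ)/(rₐ + rₚ) = (1.5 × 10^12) / (2.5 × 10^12) = 0.6

Final answer:
(a) a = 1.25 Tm
(b) e = 0.6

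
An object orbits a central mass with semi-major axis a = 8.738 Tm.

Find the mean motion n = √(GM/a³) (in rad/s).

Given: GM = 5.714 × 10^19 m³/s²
a = 8.738 Tm = 8.738 × 10^12 m
GM = 5.714 × 10^19 m³/s²
a³ = 6.67169 × 10^38 m³
GM/a³ = (5.714 × 10^19) / (6.67169 × 10^38) = 8.56454 × 10^-20 s⁻²
n = √(GM/a³) = 2.92652 × 10^-10 rad/s ≈ 2.927 × 10^-10 rad/s

Final answer: n = 2.927 × 10^-10 rad/s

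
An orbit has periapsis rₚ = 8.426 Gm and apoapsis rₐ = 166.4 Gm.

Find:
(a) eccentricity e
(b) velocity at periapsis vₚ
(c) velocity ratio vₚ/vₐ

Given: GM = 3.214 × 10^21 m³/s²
rₚ = 8.426 Gm = 8.426 × 10^9 m
rₐ = 166.4 Gm = 1.664 × 10^11 m
GM = 3.214 × 10^21 m³/s²
a = (rₚ + rₐ)/2 = 8.7413 × 10^10 m
e = (rₐ − rₚ)/(rₐ + rₚ) = (1.57974 × 10^11) / (1.74826 × 10^11) = 0.903607
(a) e = 0.903607 ≈ 0.9036
(b) vₚ² = GM (2/rₚ − 1/a) = 3.214 × 10^21 × (2.37361 × 10^-10 − 1.14399 × 10^-11) = 7.26109 × 10^11 m²/s²;  vₚ = 852120 m/s ≈ 852.1 km/s
(c) vₚ/vₐ = rₐ/rₚ (angular momentum) = (1.664 × 10^11) / (8.426 × 10^9) = 19.7484 ≈ 19.75

Final answer:
(a) eccentricity e = 0.9036
(b) velocity at periapsis vₚ = 852.1 km/s
(c) velocity ratio vₚ/vₐ = 19.75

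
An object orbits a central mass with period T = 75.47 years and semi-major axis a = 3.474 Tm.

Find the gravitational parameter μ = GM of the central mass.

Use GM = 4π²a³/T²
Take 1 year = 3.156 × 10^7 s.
T = 75.47 years = 2.38183 × 10^9 s
a = 3.474 Tm = 3.474 × 10^12 m
a³ = 4.19266 × 10^37 m³
T² = 5.67313 × 10^18 s²
GM = 4π² × (4.19266 × 10^37) / (5.67313 × 10^18) = 2.9176 × 10^20 m³/s²
GM ≈ 2.918 × 10^20 m³/s²

Final answer: GM = 2.918 × 10^20 m³/s²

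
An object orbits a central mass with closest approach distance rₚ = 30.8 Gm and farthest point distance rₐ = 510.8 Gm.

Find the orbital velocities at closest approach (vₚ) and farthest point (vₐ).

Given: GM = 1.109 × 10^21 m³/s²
rₚ = 30.8 Gm = 3.08 × 10^10 m
rₐ = 510.8 Gm = 5.108 × 10^11 m
GM = 1.109 × 10^21 m³/s²
a = (rₚ + rₐ)/2 = 2.708 × 10^11 m
Vis-viva: v² = GM (2/r − 1/a)
vₚ² = 1.109 × 10^21 × (6.49351 × 10^-11 − 3.69276 × 10^-12) = 6.79177 × 10^10 m²/s²
vₚ = 260610 m/s ≈ 260.6 km/s
vₐ² = 1.109 × 10^21 × (3.91543 × 10^-12 − 3.69276 × 10^-12) = 2.46935 × 10^8 m²/s²
vₐ = 15714.2 m/s ≈ 15.71 km/s

Final answer: vₚ = 260.6 km/s, vₐ = 15.71 km/s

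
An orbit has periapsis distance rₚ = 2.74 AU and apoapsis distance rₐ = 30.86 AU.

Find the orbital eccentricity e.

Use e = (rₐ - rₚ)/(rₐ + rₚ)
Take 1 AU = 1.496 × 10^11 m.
rₚ = 2.74 AU = 4.09904 × 10^11 m
rₐ = 30.86 AU = 4.61666 × 10^12 m
rₐ − rₚ = 4.20675 × 10^12 m
rₐ + rₚ = 5.02656 × 10^12 m
e = (rₐ − rₚ)/(rₐ + rₚ) = 0.836905

Final answer: e = 0.8369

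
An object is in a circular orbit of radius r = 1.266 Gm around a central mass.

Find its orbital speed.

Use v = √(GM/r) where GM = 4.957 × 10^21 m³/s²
r = 1.266 Gm = 1.266 × 10^9 m
GM = 4.957 × 10^21 m³/s²
GM/r = (4.957 × 10^21) / (1.266 × 10^9) = 3.91548 × 10^12 m²/s²
v = √(GM/r) = 1.97876 × 10^6 m/s ≈ 1979 km/s

Final answer: 1979 km/s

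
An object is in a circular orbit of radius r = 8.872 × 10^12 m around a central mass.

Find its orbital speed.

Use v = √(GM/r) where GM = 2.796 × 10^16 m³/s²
r = 8.872 × 10^12 m
GM = 2.796 × 10^16 m³/s²
GM/r = (2.796 × 10^16) / (8.872 × 10^12) = 3151.49 m²/s²
v = √(GM/r) = 56.1381 m/s ≈ 56.14 m/s

Final answer: 56.14 m/s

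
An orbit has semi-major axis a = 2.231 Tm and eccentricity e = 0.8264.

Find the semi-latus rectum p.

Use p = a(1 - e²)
a = 2.231 Tm = 2.231 × 10^12 m
e = 0.8264,  e² = 0.682937,  1 − e² = 0.317063
p = a(1 − e²) = 2.231 × 10^12 m × 0.317063 = 7.07368 × 10^11 m ≈ 707.4 Gm

Final answer: p = 707.4 Gm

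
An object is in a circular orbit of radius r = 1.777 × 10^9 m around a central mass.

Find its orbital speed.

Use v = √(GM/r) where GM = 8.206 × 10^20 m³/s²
r = 1.777 × 10^9 m
GM = 8.206 × 10^20 m³/s²
GM/r = (8.206 × 10^20) / (1.777 × 10^9) = 4.6179 × 10^11 m²/s²
v = √(GM/r) = 679551 m/s ≈ 679.6 km/s

Final answer: 679.6 km/s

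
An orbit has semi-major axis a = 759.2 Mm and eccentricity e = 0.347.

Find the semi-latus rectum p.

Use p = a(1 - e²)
a = 759.2 Mm = 7.592 × 10^8 m
e = 0.347,  e² = 0.120409,  1 − e² = 0.879591
p = a(1 − e²) = 7.592 × 10^8 m × 0.879591 = 6.67785 × 10^8 m ≈ 667.8 Mm

Final answer: p = 667.8 Mm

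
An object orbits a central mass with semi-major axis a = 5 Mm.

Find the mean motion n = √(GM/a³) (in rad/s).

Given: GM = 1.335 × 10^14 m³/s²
a = 5 Mm = 5 × 10^6 m
GM = 1.335 × 10^14 m³/s²
a³ = 1.25 × 10^20 m³
GM/a³ = (1.335 × 10^14) / (1.25 × 10^20) = 1.068 × 10^-6 s⁻²
n = √(GM/a³) = 0.00103344 rad/s ≈ 0.001033 rad/s

Final answer: n = 0.001033 rad/s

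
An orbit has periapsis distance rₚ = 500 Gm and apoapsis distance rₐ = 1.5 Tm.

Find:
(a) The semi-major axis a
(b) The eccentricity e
rₚ = 500 Gm = 5 × 10^11 m
rₐ = 1.5 Tm = 1.5 × 10^12 m
(a) a = (rₚ + rₐ)/2 = 1 × 10^12 m ≈ 1 Tm
(b) e = (rₐ − rₚ)/(rₐ + rₚ) = (1 × 10^12) / (2 × 10^12) = 0.5

Final answer:
(a) a = 1 Tm
(b) e = 0.5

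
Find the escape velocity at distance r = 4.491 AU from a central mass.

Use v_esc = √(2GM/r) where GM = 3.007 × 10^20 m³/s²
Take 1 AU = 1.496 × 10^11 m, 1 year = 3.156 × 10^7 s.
r = 4.491 AU = 6.71854 × 10^11 m
GM = 3.007 × 10^20 m³/s²
2GM/r = 2 × (3.007 × 10^20) / (6.71854 × 10^11) = 8.95135 × 10^8 m²/s²
v_esc = √(2GM/r) = 29918.8 m/s ≈ 6.312 AU/year

Final answer: 6.312 AU/year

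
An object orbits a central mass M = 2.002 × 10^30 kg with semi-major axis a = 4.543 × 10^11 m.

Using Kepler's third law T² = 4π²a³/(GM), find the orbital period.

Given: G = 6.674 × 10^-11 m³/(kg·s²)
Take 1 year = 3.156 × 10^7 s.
M = 2.002 × 10^30 kg
GM = G × M = 6.674 × 10^-11 × 2.002 × 10^30 = 1.33613 × 10^20 m³/s²
a = 4.543 × 10^11 m
a³ = 9.37623 × 10^34 m³
T = 2π √(a³/GM) = 2π √((9.37623 × 10^34) / (1.33613 × 10^20)) = 2π × 2.64904 × 10^7 s
T = 1.66444 × 10^8 s ≈ 5.274 years

Final answer: 5.274 years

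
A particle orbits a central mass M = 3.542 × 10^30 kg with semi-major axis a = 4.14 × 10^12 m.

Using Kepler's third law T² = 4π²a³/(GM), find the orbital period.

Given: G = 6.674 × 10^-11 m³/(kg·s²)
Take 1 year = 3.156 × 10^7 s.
M = 3.542 × 10^30 kg
GM = G × M = 6.674 × 10^-11 × 3.542 × 10^30 = 2.36393 × 10^20 m³/s²
a = 4.14 × 10^12 m
a³ = 7.09579 × 10^37 m³
T = 2π √(a³/GM) = 2π √((7.09579 × 10^37) / (2.36393 × 10^20)) = 2π × 5.47877 × 10^8 s
T = 3.44241 × 10^9 s ≈ 109.1 years

Final answer: 109.1 years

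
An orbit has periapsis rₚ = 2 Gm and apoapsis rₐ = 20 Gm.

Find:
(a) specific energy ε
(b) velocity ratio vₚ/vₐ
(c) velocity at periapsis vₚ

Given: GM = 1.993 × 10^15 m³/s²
rₚ = 2 Gm = 2 × 10^9 m
rₐ = 20 Gm = 2 × 10^10 m
GM = 1.993 × 10^15 m³/s²
a = (rₚ + rₐ)/2 = 1.1 × 10^10 m
e = (rₐ − rₚ)/(rₐ + rₚ) = (1.8 × 10^10) / (2.2 × 10^10) = 0.818182
(a) 2a = 2.2 × 10^10 m;  ε = −GM/(2a) = -90590.9 J/kg ≈ -90.59 kJ/kg
(b) vₚ/vₐ = rₐ/rₚ (angular momentum) = (2 × 10^10) / (2 × 10^9) = 10 ≈ 10
(c) vₚ² = GM (2/rₚ − 1/a) = 1.993 × 10^15 × (1 × 10^-9 − 9.09091 × 10^-11) = 1.81182 × 10^6 m²/s²;  vₚ = 1346.04 m/s ≈ 1.346 km/s

Final answer:
(a) specific energy ε = -90.59 kJ/kg
(b) velocity ratio vₚ/vₐ = 10
(c) velocity at periapsis vₚ = 1.346 km/s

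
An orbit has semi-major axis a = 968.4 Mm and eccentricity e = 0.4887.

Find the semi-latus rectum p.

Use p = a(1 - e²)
a = 968.4 Mm = 9.684 × 10^8 m
e = 0.4887,  e² = 0.238828,  1 − e² = 0.761172
p = a(1 − e²) = 9.684 × 10^8 m × 0.761172 = 7.37119 × 10^8 m ≈ 737.1 Mm

Final answer: p = 737.1 Mm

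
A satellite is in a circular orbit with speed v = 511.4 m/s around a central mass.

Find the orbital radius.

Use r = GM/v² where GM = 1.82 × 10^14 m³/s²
v = 511.4 m/s
GM = 1.82 × 10^14 m³/s²
v² = 261530 m²/s²
r = GM/v² = (1.82 × 10^14) / 261530 = 6.95905 × 10^8 m ≈ 695.9 Mm

Final answer: 695.9 Mm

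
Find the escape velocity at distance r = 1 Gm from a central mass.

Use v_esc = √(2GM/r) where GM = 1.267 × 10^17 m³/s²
r = 1 Gm = 1 × 10^9 m
GM = 1.267 × 10^17 m³/s²
2GM/r = 2 × (1.267 × 10^17) / (1 × 10^9) = 2.534 × 10^8 m²/s²
v_esc = √(2GM/r) = 15918.5 m/s ≈ 15.92 km/s

Final answer: 15.92 km/s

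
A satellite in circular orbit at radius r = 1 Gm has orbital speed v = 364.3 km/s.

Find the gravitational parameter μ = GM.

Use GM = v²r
r = 1 Gm = 1 × 10^9 m
v = 364.3 km/s = 364300 m/s
v² = 1.32714 × 10^11 m²/s²
GM = v²r = 1.32714 × 10^11 × 1 × 10^9 = 1.32714 × 10^20 m³/s²
GM ≈ 1.327 × 10^20 m³/s²

Final answer: GM = 1.327 × 10^20 m³/s²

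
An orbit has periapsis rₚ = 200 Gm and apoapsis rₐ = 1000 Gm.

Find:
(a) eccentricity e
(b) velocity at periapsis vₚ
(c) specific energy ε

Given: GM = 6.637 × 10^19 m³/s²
rₚ = 200 Gm = 2 × 10^11 m
rₐ = 1000 Gm = 1 × 10^12 m
GM = 6.637 × 10^19 m³/s²
a = (rₚ + rₐ)/2 = 6 × 10^11 m
e = (rₐ − rₚ)/(rₐ + rₚ) = (8 × 10^11) / (1.2 × 10^12) = 0.666667
(a) e = 0.666667 ≈ 0.6667
(b) vₚ² = GM (2/rₚ − 1/a) = 6.637 × 10^19 × (1 × 10^-11 − 1.66667 × 10^-12) = 5.53083 × 10^8 m²/s²;  vₚ = 23517.7 m/s ≈ 23.52 km/s
(c) 2a = 1.2 × 10^12 m;  ε = −GM/(2a) = -5.53083 × 10^7 J/kg ≈ -55.31 MJ/kg

Final answer:
(a) eccentricity e = 0.6667
(b) velocity at periapsis vₚ = 23.52 km/s
(c) specific energy ε = -55.31 MJ/kg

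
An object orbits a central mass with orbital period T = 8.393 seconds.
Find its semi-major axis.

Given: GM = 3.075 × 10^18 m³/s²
T = 8.393 seconds
GM = 3.075 × 10^18 m³/s²
Kepler's third law: a³ = GM T² / (4π²)
T² = 70.4424 s²
a³ = (3.075 × 10^18) × 70.4424 / (4π²) = 5.48681 × 10^18 m³
a = (a³)^(1/3) = 1.76376 × 10^6 m ≈ 1.764 Mm

Final answer: 1.764 Mm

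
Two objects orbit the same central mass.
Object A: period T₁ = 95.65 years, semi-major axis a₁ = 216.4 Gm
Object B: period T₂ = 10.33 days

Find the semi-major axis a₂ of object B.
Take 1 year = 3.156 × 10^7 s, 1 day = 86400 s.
T₁ = 95.65 years = 3.01871 × 10^9 s
T₂ = 10.33 days = 892512 s
a₁ = 216.4 Gm = 2.164 × 10^11 m
Kepler's third law: (T₂/T₁)² = (a₂/a₁)³  ⇒  a₂ = a₁ (T₂/T₁)^(2/3)
T₂/T₁ = 0.00029566
(T₂/T₁)^(2/3) = 0.00443808
a₂ = 2.164 × 10^11 m × 0.00443808 = 9.604 × 10^8 m ≈ 960.4 Mm

Final answer: a₂ = 960.4 Mm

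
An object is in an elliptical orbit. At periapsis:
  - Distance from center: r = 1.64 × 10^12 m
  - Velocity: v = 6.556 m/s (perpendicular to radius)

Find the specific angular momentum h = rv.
r = 1.64 × 10^12 m
v = 6.556 m/s
h = rv = 1.64 × 10^12 × 6.556 = 1.07518 × 10^13 m²/s ≈ 1.075 × 10^13 m²/s

Final answer: h = 1.075 × 10^13 m²/s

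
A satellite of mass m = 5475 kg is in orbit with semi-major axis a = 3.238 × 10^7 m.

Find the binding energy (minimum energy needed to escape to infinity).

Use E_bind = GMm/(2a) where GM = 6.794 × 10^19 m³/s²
a = 3.238 × 10^7 m
GM = 6.794 × 10^19 m³/s²
m = 5475 kg
GMm = 6.794 × 10^19 × 5475 = 3.71971 × 10^23 m³·kg/s²
2a = 6.476 × 10^7 m
E_bind = GMm/(2a) = 5.74385 × 10^15 J ≈ 5.744 PJ

Final answer: 5.744 PJ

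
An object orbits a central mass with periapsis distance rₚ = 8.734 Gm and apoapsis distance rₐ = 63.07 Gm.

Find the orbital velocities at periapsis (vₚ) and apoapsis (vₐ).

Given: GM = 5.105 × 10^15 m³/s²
rₚ = 8.734 Gm = 8.734 × 10^9 m
rₐ = 63.07 Gm = 6.307 × 10^10 m
GM = 5.105 × 10^15 m³/s²
a = (rₚ + rₐ)/2 = 3.5902 × 10^10 m
Vis-viva: v² = GM (2/r − 1/a)
vₚ² = 5.105 × 10^15 × (2.2899 × 10^-10 − 2.78536 × 10^-11) = 1.0268 × 10^6 m²/s²
vₚ = 1013.31 m/s ≈ 1.013 km/s
vₐ² = 5.105 × 10^15 × (3.17108 × 10^-11 − 2.78536 × 10^-11) = 19691 m²/s²
vₐ = 140.325 m/s ≈ 140.3 m/s

Final answer: vₚ = 1.013 km/s, vₐ = 140.3 m/s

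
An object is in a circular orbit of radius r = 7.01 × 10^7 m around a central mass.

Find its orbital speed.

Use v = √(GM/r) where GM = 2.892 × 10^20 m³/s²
r = 7.01 × 10^7 m
GM = 2.892 × 10^20 m³/s²
GM/r = (2.892 × 10^20) / (7.01 × 10^7) = 4.12553 × 10^12 m²/s²
v = √(GM/r) = 2.03114 × 10^6 m/s ≈ 2031 km/s

Final answer: 2031 km/s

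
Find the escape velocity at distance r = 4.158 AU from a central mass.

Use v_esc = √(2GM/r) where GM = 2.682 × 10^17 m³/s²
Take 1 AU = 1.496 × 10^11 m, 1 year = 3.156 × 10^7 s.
r = 4.158 AU = 6.22037 × 10^11 m
GM = 2.682 × 10^17 m³/s²
2GM/r = 2 × (2.682 × 10^17) / (6.22037 × 10^11) = 862328 m²/s²
v_esc = √(2GM/r) = 928.616 m/s ≈ 0.1959 AU/year

Final answer: 0.1959 AU/year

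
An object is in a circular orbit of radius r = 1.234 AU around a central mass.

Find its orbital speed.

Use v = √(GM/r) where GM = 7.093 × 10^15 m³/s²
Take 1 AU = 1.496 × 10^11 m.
r = 1.234 AU = 1.84606 × 10^11 m
GM = 7.093 × 10^15 m³/s²
GM/r = (7.093 × 10^15) / (1.84606 × 10^11) = 38422.3 m²/s²
v = √(GM/r) = 196.016 m/s ≈ 196 m/s

Final answer: 196 m/s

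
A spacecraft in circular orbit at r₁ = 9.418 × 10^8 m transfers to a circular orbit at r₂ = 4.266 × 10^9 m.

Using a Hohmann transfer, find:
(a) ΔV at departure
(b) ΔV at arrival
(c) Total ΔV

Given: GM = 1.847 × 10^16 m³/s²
r₁ = 9.418 × 10^8 m
r₂ = 4.266 × 10^9 m
GM = 1.847 × 10^16 m³/s²
Transfer ellipse: a_t = (r₁ + r₂)/2 = 2.6039 × 10^9 m
Circular speed at r₁: v₁ = √(GM/r₁) = 4428.47 m/s
Transfer speed at r₁ (periapsis): v₁ₜ = √(GM(2/r₁ − 1/a_t)) = 5668.29 m/s
(a) ΔV₁ = v₁ₜ − v₁ = 1239.82 m/s ≈ 1.24 km/s
Circular speed at r₂: v₂ = √(GM/r₂) = 2080.76 m/s
Transfer speed at r₂ (apoapsis): v₂ₜ = √(GM(2/r₂ − 1/a_t)) = 1251.38 m/s
(b) ΔV₂ = v₂ − v₂ₜ = 829.382 m/s ≈ 829.4 m/s
(c) ΔV_total = ΔV₁ + ΔV₂ = 2069.2 m/s ≈ 2.069 km/s

Final answer:
(a) ΔV₁ = 1.24 km/s
(b) ΔV₂ = 829.4 m/s
(c) ΔV_total = 2.069 km/s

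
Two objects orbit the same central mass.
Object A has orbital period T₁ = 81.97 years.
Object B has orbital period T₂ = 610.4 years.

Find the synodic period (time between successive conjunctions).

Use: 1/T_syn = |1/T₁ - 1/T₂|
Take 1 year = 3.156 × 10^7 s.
T₁ = 81.97 years = 2.58697 × 10^9 s
T₂ = 610.4 years = 1.92642 × 10^10 s
1/T₁ = 3.86552 × 10^-10 s⁻¹
1/T₂ = 5.19097 × 10^-11 s⁻¹
|1/T₁ − 1/T₂| = 3.34642 × 10^-10 s⁻¹
T_syn = 1 / |1/T₁ − 1/T₂| = 2.98826 × 10^9 s ≈ 94.69 years

Final answer: T_syn = 94.69 years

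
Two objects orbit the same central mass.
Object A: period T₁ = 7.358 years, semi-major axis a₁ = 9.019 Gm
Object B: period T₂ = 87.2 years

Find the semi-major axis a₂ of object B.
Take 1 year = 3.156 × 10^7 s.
T₁ = 7.358 years = 2.32218 × 10^8 s
T₂ = 87.2 years = 2.75203 × 10^9 s
a₁ = 9.019 Gm = 9.019 × 10^9 m
Kepler's third law: (T₂/T₁)² = (a₂/a₁)³  ⇒  a₂ = a₁ (T₂/T₁)^(2/3)
T₂/T₁ = 11.851
(T₂/T₁)^(2/3) = 5.19802
a₂ = 9.019 × 10^9 m × 5.19802 = 4.68809 × 10^10 m ≈ 46.88 Gm

Final answer: a₂ = 46.88 Gm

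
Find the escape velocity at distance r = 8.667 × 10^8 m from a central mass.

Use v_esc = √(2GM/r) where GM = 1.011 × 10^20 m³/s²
r = 8.667 × 10^8 m
GM = 1.011 × 10^20 m³/s²
2GM/r = 2 × (1.011 × 10^20) / (8.667 × 10^8) = 2.33299 × 10^11 m²/s²
v_esc = √(2GM/r) = 483010 m/s ≈ 483 km/s

Final answer: 483 km/s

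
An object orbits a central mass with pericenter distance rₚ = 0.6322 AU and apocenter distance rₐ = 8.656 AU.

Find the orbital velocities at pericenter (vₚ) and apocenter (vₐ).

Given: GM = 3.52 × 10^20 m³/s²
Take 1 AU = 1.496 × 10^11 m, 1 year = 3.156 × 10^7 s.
rₚ = 0.6322 AU = 9.45771 × 10^10 m
rₐ = 8.656 AU = 1.29494 × 10^12 m
GM = 3.52 × 10^20 m³/s²
a = (rₚ + rₐ)/2 = 6.94757 × 10^11 m
Vis-viva: v² = GM (2/r − 1/a)
vₚ² = 3.52 × 10^20 × (2.11468 × 10^-11 − 1.43935 × 10^-12) = 6.93701 × 10^9 m²/s²
vₚ = 83288.7 m/s ≈ 17.57 AU/year
vₐ² = 3.52 × 10^20 × (1.54448 × 10^-12 − 1.43935 × 10^-12) = 3.70038 × 10^7 m²/s²
vₐ = 6083.08 m/s ≈ 1.283 AU/year

Final answer: vₚ = 17.57 AU/year, vₐ = 1.283 AU/year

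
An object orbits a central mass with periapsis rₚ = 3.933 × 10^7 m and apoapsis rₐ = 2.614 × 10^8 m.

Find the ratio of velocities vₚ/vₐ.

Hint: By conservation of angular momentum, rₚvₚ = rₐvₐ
rₚ = 3.933 × 10^7 m
rₐ = 2.614 × 10^8 m
rₚvₚ = rₐvₐ  ⇒  vₚ/vₐ = rₐ/rₚ
vₚ/vₐ = (2.614 × 10^8) / (3.933 × 10^7) = 6.64633

Final answer: vₚ/vₐ = 6.646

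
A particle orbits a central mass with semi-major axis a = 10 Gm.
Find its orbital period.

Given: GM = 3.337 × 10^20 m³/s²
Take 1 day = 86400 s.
a = 10 Gm = 1 × 10^10 m
GM = 3.337 × 10^20 m³/s²
a³ = 1 × 10^30 m³
T = 2π √(a³/GM) = 2π √((1 × 10^30) / (3.337 × 10^20)) = 2π × 54742.2 s
T = 343955 s ≈ 3.981 days

Final answer: 3.981 days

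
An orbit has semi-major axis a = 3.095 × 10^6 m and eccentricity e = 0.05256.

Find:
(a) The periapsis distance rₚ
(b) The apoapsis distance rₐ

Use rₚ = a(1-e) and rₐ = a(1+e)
a = 3.095 × 10^6 m
e = 0.05256:  1 − e = 0.94744,  1 + e = 1.05256
(a) rₚ = a(1 − e) = 3.095 × 10^6 m × 0.94744 = 2.93233 × 10^6 m ≈ 2.932 × 10^6 m
(b) rₐ = a(1 + e) = 3.095 × 10^6 m × 1.05256 = 3.25767 × 10^6 m ≈ 3.258 × 10^6 m

Final answer:
(a) rₚ = 2.932 × 10^6 m
(b) rₐ = 3.258 × 10^6 m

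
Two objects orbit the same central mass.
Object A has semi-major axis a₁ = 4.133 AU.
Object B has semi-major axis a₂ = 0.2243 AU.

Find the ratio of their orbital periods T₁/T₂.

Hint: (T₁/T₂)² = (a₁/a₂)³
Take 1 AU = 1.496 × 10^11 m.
a₁ = 4.133 AU = 6.18297 × 10^11 m
a₂ = 0.2243 AU = 3.35553 × 10^10 m
a₁/a₂ = 18.4262
T₁/T₂ = (a₁/a₂)^(3/2) = (18.4262)^1.5 = 79.0959

Final answer: T₁/T₂ = 79.1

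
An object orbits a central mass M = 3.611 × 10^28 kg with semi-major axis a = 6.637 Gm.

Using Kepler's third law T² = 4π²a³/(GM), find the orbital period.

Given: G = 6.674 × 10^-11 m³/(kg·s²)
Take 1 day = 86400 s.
M = 3.611 × 10^28 kg
GM = G × M = 6.674 × 10^-11 × 3.611 × 10^28 = 2.40998 × 10^18 m³/s²
a = 6.637 Gm = 6.637 × 10^9 m
a³ = 2.92358 × 10^29 m³
T = 2π √(a³/GM) = 2π √((2.92358 × 10^29) / (2.40998 × 10^18)) = 2π × 348298 s
T = 2.18842 × 10^6 s ≈ 25.33 days

Final answer: 25.33 days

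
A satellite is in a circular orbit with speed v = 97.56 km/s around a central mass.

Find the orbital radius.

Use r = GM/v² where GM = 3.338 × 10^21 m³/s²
v = 97.56 km/s = 97560 m/s
GM = 3.338 × 10^21 m³/s²
v² = 9.51795 × 10^9 m²/s²
r = GM/v² = (3.338 × 10^21) / (9.51795 × 10^9) = 3.50706 × 10^11 m ≈ 3.507 × 10^11 m

Final answer: 3.507 × 10^11 m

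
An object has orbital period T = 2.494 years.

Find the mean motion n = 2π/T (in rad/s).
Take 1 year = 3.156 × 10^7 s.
T = 2.494 years = 7.87106 × 10^7 s
n = 2π / (7.87106 × 10^7 s) = 7.98264 × 10^-8 rad/s ≈ 7.983 × 10^-8 rad/s

Final answer: n = 7.983 × 10^-8 rad/s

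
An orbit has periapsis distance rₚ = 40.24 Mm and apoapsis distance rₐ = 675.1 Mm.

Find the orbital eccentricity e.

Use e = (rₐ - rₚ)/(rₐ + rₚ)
rₚ = 40.24 Mm = 4.024 × 10^7 m
rₐ = 675.1 Mm = 6.751 × 10^8 m
rₐ − rₚ = 6.3486 × 10^8 m
rₐ + rₚ = 7.1534 × 10^8 m
e = (rₐ − rₚ)/(rₐ + rₚ) = 0.887494

Final answer: e = 0.8875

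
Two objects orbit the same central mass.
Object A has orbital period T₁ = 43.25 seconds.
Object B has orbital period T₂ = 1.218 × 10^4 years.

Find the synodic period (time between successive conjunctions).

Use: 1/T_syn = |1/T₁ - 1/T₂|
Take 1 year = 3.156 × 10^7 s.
T₁ = 43.25 seconds
T₂ = 1.218 × 10^4 years = 3.84401 × 10^11 s
1/T₁ = 0.0231214 s⁻¹
1/T₂ = 2.60145 × 10^-12 s⁻¹
|1/T₁ − 1/T₂| = 0.0231214 s⁻¹
T_syn = 1 / |1/T₁ − 1/T₂| = 43.25 s ≈ 43.25 seconds

Final answer: T_syn = 43.25 seconds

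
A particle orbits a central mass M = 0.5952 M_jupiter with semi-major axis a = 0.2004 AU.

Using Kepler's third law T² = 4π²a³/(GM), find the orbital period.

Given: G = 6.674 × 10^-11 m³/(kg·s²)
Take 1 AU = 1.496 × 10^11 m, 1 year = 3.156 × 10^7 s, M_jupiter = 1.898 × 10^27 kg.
M = 0.5952 M_jupiter = 1.12969 × 10^27 kg
GM = G × M = 6.674 × 10^-11 × 1.12969 × 10^27 = 7.53955 × 10^16 m³/s²
a = 0.2004 AU = 2.99798 × 10^10 m
a³ = 2.69456 × 10^31 m³
T = 2π √(a³/GM) = 2π √((2.69456 × 10^31) / (7.53955 × 10^16)) = 2π × 1.89048 × 10^7 s
T = 1.18782 × 10^8 s ≈ 3.764 years

Final answer: 3.764 years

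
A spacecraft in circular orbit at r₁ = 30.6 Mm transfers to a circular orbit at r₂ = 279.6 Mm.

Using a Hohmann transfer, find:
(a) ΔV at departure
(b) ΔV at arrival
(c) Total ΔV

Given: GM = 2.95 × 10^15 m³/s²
r₁ = 30.6 Mm = 3.06 × 10^7 m
r₂ = 279.6 Mm = 2.796 × 10^8 m
GM = 2.95 × 10^15 m³/s²
Transfer ellipse: a_t = (r₁ + r₂)/2 = 1.551 × 10^8 m
Circular speed at r₁: v₁ = √(GM/r₁) = 9818.62 m/s
Transfer speed at r₁ (periapsis): v₁ₜ = √(GM(2/r₁ − 1/a_t)) = 13183 m/s
(a) ΔV₁ = v₁ₜ − v₁ = 3364.34 m/s ≈ 3.364 km/s
Circular speed at r₂: v₂ = √(GM/r₂) = 3248.2 m/s
Transfer speed at r₂ (apoapsis): v₂ₜ = √(GM(2/r₂ − 1/a_t)) = 1442.77 m/s
(b) ΔV₂ = v₂ − v₂ₜ = 1805.43 m/s ≈ 1.805 km/s
(c) ΔV_total = ΔV₁ + ΔV₂ = 5169.77 m/s ≈ 5.17 km/s

Final answer:
(a) ΔV₁ = 3.364 km/s
(b) ΔV₂ = 1.805 km/s
(c) ΔV_total = 5.17 km/s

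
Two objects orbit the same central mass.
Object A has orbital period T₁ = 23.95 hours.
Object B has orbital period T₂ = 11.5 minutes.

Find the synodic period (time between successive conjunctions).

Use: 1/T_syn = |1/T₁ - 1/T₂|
T₁ = 23.95 hours = 86220 s
T₂ = 11.5 minutes = 690 s
1/T₁ = 1.15982 × 10^-5 s⁻¹
1/T₂ = 0.00144928 s⁻¹
|1/T₁ − 1/T₂| = 0.00143768 s⁻¹
T_syn = 1 / |1/T₁ − 1/T₂| = 695.566 s ≈ 11.59 minutes

Final answer: T_syn = 11.59 minutes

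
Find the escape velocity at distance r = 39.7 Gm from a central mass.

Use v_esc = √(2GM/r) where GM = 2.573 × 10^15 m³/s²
r = 39.7 Gm = 3.97 × 10^10 m
GM = 2.573 × 10^15 m³/s²
2GM/r = 2 × (2.573 × 10^15) / (3.97 × 10^10) = 129622 m²/s²
v_esc = √(2GM/r) = 360.031 m/s ≈ 360 m/s

Final answer: 360 m/s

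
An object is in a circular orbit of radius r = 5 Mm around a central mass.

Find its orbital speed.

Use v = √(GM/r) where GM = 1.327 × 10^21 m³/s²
r = 5 Mm = 5 × 10^6 m
GM = 1.327 × 10^21 m³/s²
GM/r = (1.327 × 10^21) / (5 × 10^6) = 2.654 × 10^14 m²/s²
v = √(GM/r) = 1.62911 × 10^7 m/s ≈ 1.629 × 10^4 km/s

Final answer: 1.629 × 10^4 km/s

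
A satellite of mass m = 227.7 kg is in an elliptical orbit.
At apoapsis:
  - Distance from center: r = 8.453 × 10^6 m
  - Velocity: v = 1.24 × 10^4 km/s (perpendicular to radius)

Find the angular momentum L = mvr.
r = 8.453 × 10^6 m
v = 1.24 × 10^4 km/s = 1.24 × 10^7 m/s
vr = 1.24 × 10^7 × 8.453 × 10^6 = 1.04817 × 10^14 m²/s
L = m × vr = 227.7 × 1.04817 × 10^14 = 2.38669 × 10^16 kg·m²/s ≈ 2.387 × 10^16 kg·m²/s

Final answer: L = 2.387 × 10^16 kg·m²/s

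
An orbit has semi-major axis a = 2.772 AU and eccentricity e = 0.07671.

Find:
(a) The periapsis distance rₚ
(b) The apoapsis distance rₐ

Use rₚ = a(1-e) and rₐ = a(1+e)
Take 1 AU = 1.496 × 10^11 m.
a = 2.772 AU = 4.14691 × 10^11 m
e = 0.07671:  1 − e = 0.92329,  1 + e = 1.07671
(a) rₚ = a(1 − e) = 4.14691 × 10^11 m × 0.92329 = 3.8288 × 10^11 m ≈ 2.559 AU
(b) rₐ = a(1 + e) = 4.14691 × 10^11 m × 1.07671 = 4.46502 × 10^11 m ≈ 2.985 AU

Final answer:
(a) rₚ = 2.559 AU
(b) rₐ = 2.985 AU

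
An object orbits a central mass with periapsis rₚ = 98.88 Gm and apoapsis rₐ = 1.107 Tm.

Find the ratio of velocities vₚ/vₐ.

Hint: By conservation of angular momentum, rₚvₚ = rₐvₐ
rₚ = 98.88 Gm = 9.888 × 10^10 m
rₐ = 1.107 Tm = 1.107 × 10^12 m
rₚvₚ = rₐvₐ  ⇒  vₚ/vₐ = rₐ/rₚ
vₚ/vₐ = (1.107 × 10^12) / (9.888 × 10^10) = 11.1954

Final answer: vₚ/vₐ = 11.2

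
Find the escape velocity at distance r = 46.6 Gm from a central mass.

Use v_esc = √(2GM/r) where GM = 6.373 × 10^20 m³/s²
r = 46.6 Gm = 4.66 × 10^10 m
GM = 6.373 × 10^20 m³/s²
2GM/r = 2 × (6.373 × 10^20) / (4.66 × 10^10) = 2.73519 × 10^10 m²/s²
v_esc = √(2GM/r) = 165384 m/s ≈ 165.4 km/s

Final answer: 165.4 km/s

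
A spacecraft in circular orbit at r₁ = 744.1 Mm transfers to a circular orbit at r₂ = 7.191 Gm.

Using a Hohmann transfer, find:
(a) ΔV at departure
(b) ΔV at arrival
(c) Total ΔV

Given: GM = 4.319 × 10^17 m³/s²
r₁ = 744.1 Mm = 7.441 × 10^8 m
r₂ = 7.191 Gm = 7.191 × 10^9 m
GM = 4.319 × 10^17 m³/s²
Transfer ellipse: a_t = (r₁ + r₂)/2 = 3.96755 × 10^9 m
Circular speed at r₁: v₁ = √(GM/r₁) = 24092.2 m/s
Transfer speed at r₁ (periapsis): v₁ₜ = √(GM(2/r₁ − 1/a_t)) = 32434.7 m/s
(a) ΔV₁ = v₁ₜ − v₁ = 8342.49 m/s ≈ 8.342 km/s
Circular speed at r₂: v₂ = √(GM/r₂) = 7749.92 m/s
Transfer speed at r₂ (apoapsis): v₂ₜ = √(GM(2/r₂ − 1/a_t)) = 3356.23 m/s
(b) ΔV₂ = v₂ − v₂ₜ = 4393.69 m/s ≈ 4.394 km/s
(c) ΔV_total = ΔV₁ + ΔV₂ = 12736.2 m/s ≈ 12.74 km/s

Final answer:
(a) ΔV₁ = 8.342 km/s
(b) ΔV₂ = 4.394 km/s
(c) ΔV_total = 12.74 km/s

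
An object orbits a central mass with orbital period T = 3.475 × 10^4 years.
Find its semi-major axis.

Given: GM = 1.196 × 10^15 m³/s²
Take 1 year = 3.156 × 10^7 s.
T = 3.475 × 10^4 years = 1.09671 × 10^12 s
GM = 1.196 × 10^15 m³/s²
Kepler's third law: a³ = GM T² / (4π²)
T² = 1.20277 × 10^24 s²
a³ = (1.196 × 10^15) × (1.20277 × 10^24) / (4π²) = 3.6438 × 10^37 m³
a = (a³)^(1/3) = 3.31527 × 10^12 m ≈ 3.315 × 10^12 m

Final answer: 3.315 × 10^12 m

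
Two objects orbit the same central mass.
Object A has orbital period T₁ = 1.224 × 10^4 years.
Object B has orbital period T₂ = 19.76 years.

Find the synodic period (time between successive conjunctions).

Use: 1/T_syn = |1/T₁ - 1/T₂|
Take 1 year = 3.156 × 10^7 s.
T₁ = 1.224 × 10^4 years = 3.86294 × 10^11 s
T₂ = 19.76 years = 6.23626 × 10^8 s
1/T₁ = 2.5887 × 10^-12 s⁻¹
1/T₂ = 1.60353 × 10^-9 s⁻¹
|1/T₁ − 1/T₂| = 1.60094 × 10^-9 s⁻¹
T_syn = 1 / |1/T₁ − 1/T₂| = 6.24634 × 10^8 s ≈ 19.79 years

Final answer: T_syn = 19.79 years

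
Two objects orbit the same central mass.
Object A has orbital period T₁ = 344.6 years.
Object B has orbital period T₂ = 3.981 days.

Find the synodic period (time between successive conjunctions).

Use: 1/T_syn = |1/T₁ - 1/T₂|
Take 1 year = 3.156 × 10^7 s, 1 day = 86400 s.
T₁ = 344.6 years = 1.08756 × 10^10 s
T₂ = 3.981 days = 343958 s
1/T₁ = 9.19492 × 10^-11 s⁻¹
1/T₂ = 2.90733 × 10^-6 s⁻¹
|1/T₁ − 1/T₂| = 2.90724 × 10^-6 s⁻¹
T_syn = 1 / |1/T₁ − 1/T₂| = 343969 s ≈ 3.981 days

Final answer: T_syn = 3.981 days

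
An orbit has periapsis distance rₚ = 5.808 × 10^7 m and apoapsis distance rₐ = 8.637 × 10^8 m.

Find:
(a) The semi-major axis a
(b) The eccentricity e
rₚ = 5.808 × 10^7 m
rₐ = 8.637 × 10^8 m
(a) a = (rₚ + rₐ)/2 = 4.6089 × 10^8 m ≈ 4.609 × 10^8 m
(b) e = (rₐ − rₚ)/(rₐ + rₚ) = (8.0562 × 10^8) / (9.2178 × 10^8) = 0.873983

Final answer:
(a) a = 4.609 × 10^8 m
(b) e = 0.874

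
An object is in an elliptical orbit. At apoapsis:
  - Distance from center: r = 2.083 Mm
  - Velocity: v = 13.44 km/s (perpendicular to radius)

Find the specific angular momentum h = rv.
r = 2.083 Mm = 2.083 × 10^6 m
v = 13.44 km/s = 13440 m/s
h = rv = 2.083 × 10^6 × 13440 = 2.79955 × 10^10 m²/s ≈ 2.8 × 10^10 m²/s

Final answer: h = 2.8 × 10^10 m²/s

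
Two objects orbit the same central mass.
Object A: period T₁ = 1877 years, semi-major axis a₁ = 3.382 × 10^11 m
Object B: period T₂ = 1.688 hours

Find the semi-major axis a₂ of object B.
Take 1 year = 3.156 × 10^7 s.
T₁ = 1877 years = 5.92381 × 10^10 s
T₂ = 1.688 hours = 6076.8 s
a₁ = 3.382 × 10^11 m
Kepler's third law: (T₂/T₁)² = (a₂/a₁)³  ⇒  a₂ = a₁ (T₂/T₁)^(2/3)
T₂/T₁ = 1.02583 × 10^-7
(T₂/T₁)^(2/3) = 2.19137 × 10^-5
a₂ = 3.382 × 10^11 m × 2.19137 × 10^-5 = 7.41121 × 10^6 m ≈ 7.411 × 10^6 m

Final answer: a₂ = 7.411 × 10^6 m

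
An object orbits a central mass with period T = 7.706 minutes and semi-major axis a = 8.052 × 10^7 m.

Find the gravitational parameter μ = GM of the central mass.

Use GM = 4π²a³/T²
T = 7.706 minutes = 462.36 s
a = 8.052 × 10^7 m
a³ = 5.22049 × 10^23 m³
T² = 213777 s²
GM = 4π² × (5.22049 × 10^23) / 213777 = 9.64074 × 10^19 m³/s²
GM ≈ 9.641 × 10^19 m³/s²

Final answer: GM = 9.641 × 10^19 m³/s²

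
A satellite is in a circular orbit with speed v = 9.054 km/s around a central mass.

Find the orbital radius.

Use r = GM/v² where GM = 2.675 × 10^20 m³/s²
v = 9.054 km/s = 9054 m/s
GM = 2.675 × 10^20 m³/s²
v² = 8.19749 × 10^7 m²/s²
r = GM/v² = (2.675 × 10^20) / (8.19749 × 10^7) = 3.26319 × 10^12 m ≈ 3.263 Tm

Final answer: 3.263 Tm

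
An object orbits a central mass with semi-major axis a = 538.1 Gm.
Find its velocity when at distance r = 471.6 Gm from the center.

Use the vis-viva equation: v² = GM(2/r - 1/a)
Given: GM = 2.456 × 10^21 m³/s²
a = 538.1 Gm = 5.381 × 10^11 m
r = 471.6 Gm = 4.716 × 10^11 m
GM = 2.456 × 10^21 m³/s²
2/r − 1/a = 4.24088 × 10^-12 − 1.85839 × 10^-12 = 2.38249 × 10^-12 m⁻¹
v² = GM (2/r − 1/a) = 5.8514 × 10^9 m²/s²
v = 76494.4 m/s ≈ 76.49 km/s

Final answer: 76.49 km/s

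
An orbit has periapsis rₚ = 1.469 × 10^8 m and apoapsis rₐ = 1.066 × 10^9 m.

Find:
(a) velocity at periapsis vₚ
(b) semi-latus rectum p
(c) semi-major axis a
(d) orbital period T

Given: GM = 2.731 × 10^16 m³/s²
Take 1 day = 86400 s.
rₚ = 1.469 × 10^8 m
rₐ = 1.066 × 10^9 m
GM = 2.731 × 10^16 m³/s²
a = (rₚ + rₐ)/2 = 6.0645 × 10^8 m
e = (rₐ − rₚ)/(rₐ + rₚ) = (9.191 × 10^8) / (1.2129 × 10^9) = 0.757771
(a) vₚ² = GM (2/rₚ − 1/a) = 2.731 × 10^16 × (1.36147 × 10^-8 − 1.64894 × 10^-9) = 3.26785 × 10^8 m²/s²;  vₚ = 18077.2 m/s ≈ 18.08 km/s
(b) 1 − e² = 0.425784;  p = a(1 − e²) = 6.0645 × 10^8 × 0.425784 = 2.58217 × 10^8 m ≈ 2.582 × 10^8 m
(c) a = 6.0645 × 10^8 m ≈ 6.064 × 10^8 m
(d) a³ = 2.23041 × 10^26 m³;  T = 2π √(a³/GM) = 2π × 90371.5 s = 567821 s ≈ 6.572 days

Final answer:
(a) velocity at periapsis vₚ = 18.08 km/s
(b) semi-latus rectum p = 2.582 × 10^8 m
(c) semi-major axis a = 6.064 × 10^8 m
(d) orbital period T = 6.572 days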